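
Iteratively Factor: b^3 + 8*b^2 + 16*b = (b + 4)*(b^2 + 4*b) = (b + 4)^2*(b)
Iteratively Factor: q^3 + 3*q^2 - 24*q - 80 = (q - 5)*(q^2 + 8*q + 16) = (q - 5)*(q + 4)*(q + 4)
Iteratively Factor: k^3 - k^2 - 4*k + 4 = (k - 1)*(k^2 - 4) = (k - 1)*(k + 2)*(k - 2)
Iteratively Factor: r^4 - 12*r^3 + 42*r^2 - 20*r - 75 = (r - 5)*(r^3 - 7*r^2 + 7*r + 15) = (r - 5)*(r + 1)*(r^2 - 8*r + 15) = (r - 5)^2*(r + 1)*(r - 3)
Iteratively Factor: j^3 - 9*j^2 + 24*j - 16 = (j - 4)*(j^2 - 5*j + 4) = (j - 4)*(j - 1)*(j - 4)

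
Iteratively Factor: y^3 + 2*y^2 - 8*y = (y - 2)*(y^2 + 4*y) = y*(y - 2)*(y + 4)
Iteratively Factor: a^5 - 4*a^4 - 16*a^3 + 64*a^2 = (a - 4)*(a^4 - 16*a^2) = a*(a - 4)*(a^3 - 16*a) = a*(a - 4)^2*(a^2 + 4*a) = a*(a - 4)^2*(a + 4)*(a)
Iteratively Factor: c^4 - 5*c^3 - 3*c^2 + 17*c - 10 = (c - 1)*(c^3 - 4*c^2 - 7*c + 10) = (c - 1)^2*(c^2 - 3*c - 10) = (c - 1)^2*(c + 2)*(c - 5)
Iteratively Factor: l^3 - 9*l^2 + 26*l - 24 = (l - 3)*(l^2 - 6*l + 8) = (l - 3)*(l - 2)*(l - 4)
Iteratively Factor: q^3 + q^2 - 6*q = (q + 3)*(q^2 - 2*q) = q*(q + 3)*(q - 2)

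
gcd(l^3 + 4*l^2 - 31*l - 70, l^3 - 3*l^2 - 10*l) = l^2 - 3*l - 10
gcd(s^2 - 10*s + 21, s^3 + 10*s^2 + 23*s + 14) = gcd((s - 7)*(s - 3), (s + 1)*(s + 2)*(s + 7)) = 1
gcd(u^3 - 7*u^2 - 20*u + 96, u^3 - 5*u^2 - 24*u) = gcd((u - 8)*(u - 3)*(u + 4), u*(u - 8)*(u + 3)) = u - 8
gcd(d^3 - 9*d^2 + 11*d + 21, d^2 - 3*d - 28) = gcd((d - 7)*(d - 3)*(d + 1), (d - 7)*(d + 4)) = d - 7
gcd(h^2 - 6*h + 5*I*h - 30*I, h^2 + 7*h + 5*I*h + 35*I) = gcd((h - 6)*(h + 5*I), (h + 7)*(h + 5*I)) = h + 5*I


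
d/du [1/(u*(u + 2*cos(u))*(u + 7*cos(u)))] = (9*u^2*sin(u) - 3*u^2 + 14*u*sin(2*u) - 18*u*cos(u) - 7*cos(2*u) - 7)/(u^2*(u + 2*cos(u))^2*(u + 7*cos(u))^2)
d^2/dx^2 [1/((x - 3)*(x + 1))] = 2*((x - 3)^2 + (x - 3)*(x + 1) + (x + 1)^2)/((x - 3)^3*(x + 1)^3)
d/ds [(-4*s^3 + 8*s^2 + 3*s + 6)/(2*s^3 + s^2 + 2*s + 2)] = (-20*s^4 - 28*s^3 - 47*s^2 + 20*s - 6)/(4*s^6 + 4*s^5 + 9*s^4 + 12*s^3 + 8*s^2 + 8*s + 4)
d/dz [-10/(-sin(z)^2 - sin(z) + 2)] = -10*(2*sin(z) + 1)*cos(z)/(sin(z)^2 + sin(z) - 2)^2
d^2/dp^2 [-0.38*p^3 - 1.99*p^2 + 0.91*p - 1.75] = -2.28*p - 3.98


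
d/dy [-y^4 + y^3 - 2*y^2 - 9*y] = -4*y^3 + 3*y^2 - 4*y - 9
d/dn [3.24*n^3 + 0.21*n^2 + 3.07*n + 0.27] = 9.72*n^2 + 0.42*n + 3.07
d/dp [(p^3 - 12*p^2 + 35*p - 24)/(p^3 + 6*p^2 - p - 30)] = 6*(3*p^4 - 12*p^3 - 36*p^2 + 168*p - 179)/(p^6 + 12*p^5 + 34*p^4 - 72*p^3 - 359*p^2 + 60*p + 900)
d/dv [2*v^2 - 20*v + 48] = 4*v - 20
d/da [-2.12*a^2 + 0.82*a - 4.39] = 0.82 - 4.24*a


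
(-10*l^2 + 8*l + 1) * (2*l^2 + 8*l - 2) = -20*l^4 - 64*l^3 + 86*l^2 - 8*l - 2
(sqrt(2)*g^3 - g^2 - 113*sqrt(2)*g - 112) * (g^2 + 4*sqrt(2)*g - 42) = sqrt(2)*g^5 + 7*g^4 - 159*sqrt(2)*g^3 - 974*g^2 + 4298*sqrt(2)*g + 4704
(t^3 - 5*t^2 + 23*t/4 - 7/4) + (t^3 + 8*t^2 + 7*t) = 2*t^3 + 3*t^2 + 51*t/4 - 7/4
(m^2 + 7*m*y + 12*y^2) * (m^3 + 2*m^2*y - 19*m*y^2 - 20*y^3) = m^5 + 9*m^4*y + 7*m^3*y^2 - 129*m^2*y^3 - 368*m*y^4 - 240*y^5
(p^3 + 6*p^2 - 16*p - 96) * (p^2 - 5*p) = p^5 + p^4 - 46*p^3 - 16*p^2 + 480*p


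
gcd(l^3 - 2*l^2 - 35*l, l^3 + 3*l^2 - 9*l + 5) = l + 5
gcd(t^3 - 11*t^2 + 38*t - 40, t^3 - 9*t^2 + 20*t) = t^2 - 9*t + 20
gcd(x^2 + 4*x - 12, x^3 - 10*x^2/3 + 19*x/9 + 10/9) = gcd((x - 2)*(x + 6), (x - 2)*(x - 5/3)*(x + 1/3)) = x - 2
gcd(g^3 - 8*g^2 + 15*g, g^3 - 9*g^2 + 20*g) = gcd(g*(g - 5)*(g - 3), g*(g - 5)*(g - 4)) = g^2 - 5*g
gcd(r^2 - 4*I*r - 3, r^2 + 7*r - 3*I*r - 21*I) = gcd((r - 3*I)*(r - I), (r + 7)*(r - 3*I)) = r - 3*I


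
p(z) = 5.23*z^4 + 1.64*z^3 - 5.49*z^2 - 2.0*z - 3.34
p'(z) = 20.92*z^3 + 4.92*z^2 - 10.98*z - 2.0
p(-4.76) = 2389.82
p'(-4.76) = -2094.49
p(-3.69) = 816.52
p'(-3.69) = -945.58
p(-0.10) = -3.20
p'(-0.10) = -0.87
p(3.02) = 420.76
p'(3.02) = 585.93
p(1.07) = -2.90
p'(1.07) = 17.51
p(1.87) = 48.40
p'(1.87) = 131.47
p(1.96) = 61.18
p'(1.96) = 152.90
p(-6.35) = 7871.55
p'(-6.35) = -5090.41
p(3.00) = 409.16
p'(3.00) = 574.18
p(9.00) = 35043.56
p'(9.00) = 15548.38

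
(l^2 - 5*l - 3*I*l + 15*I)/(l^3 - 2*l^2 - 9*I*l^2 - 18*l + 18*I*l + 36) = (l - 5)/(l^2 + l*(-2 - 6*I) + 12*I)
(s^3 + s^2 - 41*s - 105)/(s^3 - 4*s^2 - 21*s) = (s + 5)/s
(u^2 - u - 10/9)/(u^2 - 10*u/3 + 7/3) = (9*u^2 - 9*u - 10)/(3*(3*u^2 - 10*u + 7))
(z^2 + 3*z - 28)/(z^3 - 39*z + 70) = (z - 4)/(z^2 - 7*z + 10)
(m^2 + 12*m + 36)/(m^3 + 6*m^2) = (m + 6)/m^2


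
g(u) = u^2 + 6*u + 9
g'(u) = 2*u + 6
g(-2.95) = 0.00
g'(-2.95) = 0.10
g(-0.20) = 7.84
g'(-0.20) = 5.60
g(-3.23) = 0.05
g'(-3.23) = -0.46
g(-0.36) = 6.97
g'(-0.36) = 5.28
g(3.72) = 45.16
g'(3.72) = 13.44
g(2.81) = 33.76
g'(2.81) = 11.62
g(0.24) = 10.50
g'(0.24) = 6.48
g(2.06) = 25.60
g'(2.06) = 10.12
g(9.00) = 144.00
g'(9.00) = 24.00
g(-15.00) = 144.00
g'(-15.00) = -24.00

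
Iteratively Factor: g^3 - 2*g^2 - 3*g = (g)*(g^2 - 2*g - 3) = g*(g + 1)*(g - 3)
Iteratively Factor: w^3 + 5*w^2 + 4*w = (w + 1)*(w^2 + 4*w) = w*(w + 1)*(w + 4)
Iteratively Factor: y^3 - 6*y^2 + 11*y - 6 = (y - 2)*(y^2 - 4*y + 3) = (y - 3)*(y - 2)*(y - 1)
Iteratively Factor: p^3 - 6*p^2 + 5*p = (p - 1)*(p^2 - 5*p) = (p - 5)*(p - 1)*(p)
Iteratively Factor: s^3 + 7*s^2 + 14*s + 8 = (s + 1)*(s^2 + 6*s + 8) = (s + 1)*(s + 2)*(s + 4)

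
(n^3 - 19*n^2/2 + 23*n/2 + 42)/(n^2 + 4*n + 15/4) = 2*(n^2 - 11*n + 28)/(2*n + 5)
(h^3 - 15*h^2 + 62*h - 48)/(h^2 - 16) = (h^3 - 15*h^2 + 62*h - 48)/(h^2 - 16)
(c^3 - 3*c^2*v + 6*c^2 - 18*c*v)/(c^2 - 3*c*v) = c + 6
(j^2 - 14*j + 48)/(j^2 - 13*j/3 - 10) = 3*(j - 8)/(3*j + 5)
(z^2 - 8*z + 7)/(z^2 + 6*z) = (z^2 - 8*z + 7)/(z*(z + 6))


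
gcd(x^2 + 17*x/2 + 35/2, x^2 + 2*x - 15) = x + 5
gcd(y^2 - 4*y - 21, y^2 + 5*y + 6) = y + 3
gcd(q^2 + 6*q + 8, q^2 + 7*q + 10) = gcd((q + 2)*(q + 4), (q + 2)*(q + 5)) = q + 2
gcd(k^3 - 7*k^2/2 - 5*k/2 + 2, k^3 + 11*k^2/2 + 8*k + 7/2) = k + 1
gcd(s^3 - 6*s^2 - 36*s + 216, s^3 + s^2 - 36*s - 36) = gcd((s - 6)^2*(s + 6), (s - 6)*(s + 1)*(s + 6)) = s^2 - 36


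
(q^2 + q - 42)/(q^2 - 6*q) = (q + 7)/q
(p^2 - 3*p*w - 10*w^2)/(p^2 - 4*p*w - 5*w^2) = (p + 2*w)/(p + w)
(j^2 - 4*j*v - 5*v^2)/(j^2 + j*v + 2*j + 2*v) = (j - 5*v)/(j + 2)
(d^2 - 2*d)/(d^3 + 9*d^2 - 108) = d*(d - 2)/(d^3 + 9*d^2 - 108)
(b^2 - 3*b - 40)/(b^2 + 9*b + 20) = (b - 8)/(b + 4)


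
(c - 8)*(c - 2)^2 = c^3 - 12*c^2 + 36*c - 32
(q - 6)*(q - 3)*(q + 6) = q^3 - 3*q^2 - 36*q + 108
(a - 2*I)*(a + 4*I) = a^2 + 2*I*a + 8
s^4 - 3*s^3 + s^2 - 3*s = s*(s - 3)*(s - I)*(s + I)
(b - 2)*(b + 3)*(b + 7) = b^3 + 8*b^2 + b - 42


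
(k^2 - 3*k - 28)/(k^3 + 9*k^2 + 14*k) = (k^2 - 3*k - 28)/(k*(k^2 + 9*k + 14))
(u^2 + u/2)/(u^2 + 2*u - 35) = u*(2*u + 1)/(2*(u^2 + 2*u - 35))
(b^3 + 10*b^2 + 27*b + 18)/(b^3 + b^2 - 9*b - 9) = (b + 6)/(b - 3)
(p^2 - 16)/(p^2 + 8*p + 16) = (p - 4)/(p + 4)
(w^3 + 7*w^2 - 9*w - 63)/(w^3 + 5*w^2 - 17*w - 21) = (w + 3)/(w + 1)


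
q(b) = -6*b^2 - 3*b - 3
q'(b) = -12*b - 3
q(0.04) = -3.13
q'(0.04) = -3.48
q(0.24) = -4.07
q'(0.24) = -5.88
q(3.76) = -99.11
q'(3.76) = -48.12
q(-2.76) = -40.43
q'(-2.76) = 30.12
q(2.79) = -58.07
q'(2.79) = -36.48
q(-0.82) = -4.57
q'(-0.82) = 6.84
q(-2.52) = -33.54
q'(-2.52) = 27.24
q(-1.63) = -14.05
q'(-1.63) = 16.56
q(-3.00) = -48.00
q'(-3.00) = 33.00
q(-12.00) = -831.00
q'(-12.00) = 141.00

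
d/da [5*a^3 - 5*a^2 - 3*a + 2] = 15*a^2 - 10*a - 3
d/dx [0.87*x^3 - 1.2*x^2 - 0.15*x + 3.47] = 2.61*x^2 - 2.4*x - 0.15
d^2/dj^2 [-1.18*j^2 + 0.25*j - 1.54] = -2.36000000000000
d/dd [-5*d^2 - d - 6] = -10*d - 1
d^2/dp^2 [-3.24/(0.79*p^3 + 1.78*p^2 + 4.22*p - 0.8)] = ((15.3576*p + 11.5344)*(0.79*p^3 + 1.78*p^2 + 4.22*p - 0.8) - 3.24*(2.37*p^2 + 3.56*p + 4.22)*(4.74*p^2 + 7.12*p + 8.44))/(0.79*p^3 + 1.78*p^2 + 4.22*p - 0.8)^3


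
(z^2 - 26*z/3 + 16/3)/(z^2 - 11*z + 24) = (z - 2/3)/(z - 3)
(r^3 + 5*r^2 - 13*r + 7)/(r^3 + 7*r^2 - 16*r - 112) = (r^2 - 2*r + 1)/(r^2 - 16)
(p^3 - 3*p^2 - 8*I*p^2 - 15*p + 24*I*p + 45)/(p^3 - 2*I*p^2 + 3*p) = (p^2 - p*(3 + 5*I) + 15*I)/(p*(p + I))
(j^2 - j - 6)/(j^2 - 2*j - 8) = (j - 3)/(j - 4)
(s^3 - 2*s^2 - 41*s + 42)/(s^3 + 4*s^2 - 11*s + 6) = (s - 7)/(s - 1)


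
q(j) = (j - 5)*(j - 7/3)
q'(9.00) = 10.67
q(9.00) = 26.67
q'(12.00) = 16.67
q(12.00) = 67.67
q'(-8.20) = -23.73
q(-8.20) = 139.04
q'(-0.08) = -7.49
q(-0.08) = 12.26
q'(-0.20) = -7.73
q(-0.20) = 13.17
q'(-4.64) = -16.61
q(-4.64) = 67.22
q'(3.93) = 0.53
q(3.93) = -1.71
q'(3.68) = 0.03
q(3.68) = -1.78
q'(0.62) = -6.09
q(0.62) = 7.50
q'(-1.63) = -10.59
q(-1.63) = 26.28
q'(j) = 2*j - 22/3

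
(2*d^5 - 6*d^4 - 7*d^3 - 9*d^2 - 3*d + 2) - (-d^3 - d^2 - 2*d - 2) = 2*d^5 - 6*d^4 - 6*d^3 - 8*d^2 - d + 4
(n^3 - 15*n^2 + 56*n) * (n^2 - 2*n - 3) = n^5 - 17*n^4 + 83*n^3 - 67*n^2 - 168*n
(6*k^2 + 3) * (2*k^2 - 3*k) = 12*k^4 - 18*k^3 + 6*k^2 - 9*k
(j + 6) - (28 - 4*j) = 5*j - 22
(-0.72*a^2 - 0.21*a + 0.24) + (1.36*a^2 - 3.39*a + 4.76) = 0.64*a^2 - 3.6*a + 5.0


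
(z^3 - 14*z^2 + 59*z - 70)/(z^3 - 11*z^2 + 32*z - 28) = (z - 5)/(z - 2)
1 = 1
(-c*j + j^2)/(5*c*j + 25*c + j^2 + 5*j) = j*(-c + j)/(5*c*j + 25*c + j^2 + 5*j)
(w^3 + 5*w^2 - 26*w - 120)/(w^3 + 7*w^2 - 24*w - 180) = (w + 4)/(w + 6)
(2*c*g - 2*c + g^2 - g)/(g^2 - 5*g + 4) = (2*c + g)/(g - 4)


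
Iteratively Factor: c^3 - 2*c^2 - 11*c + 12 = (c + 3)*(c^2 - 5*c + 4) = (c - 1)*(c + 3)*(c - 4)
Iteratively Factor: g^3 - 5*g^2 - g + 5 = (g + 1)*(g^2 - 6*g + 5) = (g - 1)*(g + 1)*(g - 5)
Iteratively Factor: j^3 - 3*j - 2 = (j - 2)*(j^2 + 2*j + 1) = (j - 2)*(j + 1)*(j + 1)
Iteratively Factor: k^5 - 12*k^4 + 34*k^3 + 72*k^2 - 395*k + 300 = (k - 5)*(k^4 - 7*k^3 - k^2 + 67*k - 60) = (k - 5)*(k + 3)*(k^3 - 10*k^2 + 29*k - 20) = (k - 5)*(k - 1)*(k + 3)*(k^2 - 9*k + 20) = (k - 5)^2*(k - 1)*(k + 3)*(k - 4)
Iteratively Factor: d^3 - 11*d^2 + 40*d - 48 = (d - 3)*(d^2 - 8*d + 16) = (d - 4)*(d - 3)*(d - 4)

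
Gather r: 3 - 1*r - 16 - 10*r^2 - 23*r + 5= -10*r^2 - 24*r - 8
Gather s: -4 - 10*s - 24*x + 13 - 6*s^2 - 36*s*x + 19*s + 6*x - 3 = -6*s^2 + s*(9 - 36*x) - 18*x + 6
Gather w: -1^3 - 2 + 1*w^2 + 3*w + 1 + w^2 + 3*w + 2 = 2*w^2 + 6*w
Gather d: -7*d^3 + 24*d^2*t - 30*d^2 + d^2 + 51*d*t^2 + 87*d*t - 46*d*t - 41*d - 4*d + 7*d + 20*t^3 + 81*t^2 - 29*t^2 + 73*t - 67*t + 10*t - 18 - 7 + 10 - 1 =-7*d^3 + d^2*(24*t - 29) + d*(51*t^2 + 41*t - 38) + 20*t^3 + 52*t^2 + 16*t - 16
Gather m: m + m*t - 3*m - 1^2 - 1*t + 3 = m*(t - 2) - t + 2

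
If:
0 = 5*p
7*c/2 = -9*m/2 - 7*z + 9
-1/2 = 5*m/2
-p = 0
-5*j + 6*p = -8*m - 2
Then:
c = 99/35 - 2*z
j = 2/25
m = -1/5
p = 0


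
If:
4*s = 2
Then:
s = 1/2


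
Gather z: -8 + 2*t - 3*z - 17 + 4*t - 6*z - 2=6*t - 9*z - 27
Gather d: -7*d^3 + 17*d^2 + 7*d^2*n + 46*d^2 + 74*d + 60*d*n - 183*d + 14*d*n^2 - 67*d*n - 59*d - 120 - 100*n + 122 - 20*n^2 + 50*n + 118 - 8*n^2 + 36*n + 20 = -7*d^3 + d^2*(7*n + 63) + d*(14*n^2 - 7*n - 168) - 28*n^2 - 14*n + 140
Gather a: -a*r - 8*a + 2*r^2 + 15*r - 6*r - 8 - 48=a*(-r - 8) + 2*r^2 + 9*r - 56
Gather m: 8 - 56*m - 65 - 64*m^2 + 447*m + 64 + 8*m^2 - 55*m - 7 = -56*m^2 + 336*m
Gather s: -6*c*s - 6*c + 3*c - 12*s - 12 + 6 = -3*c + s*(-6*c - 12) - 6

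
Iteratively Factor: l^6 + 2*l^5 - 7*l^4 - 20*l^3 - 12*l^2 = (l + 2)*(l^5 - 7*l^3 - 6*l^2) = (l - 3)*(l + 2)*(l^4 + 3*l^3 + 2*l^2) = (l - 3)*(l + 2)^2*(l^3 + l^2) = l*(l - 3)*(l + 2)^2*(l^2 + l) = l*(l - 3)*(l + 1)*(l + 2)^2*(l)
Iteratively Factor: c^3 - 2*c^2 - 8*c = (c - 4)*(c^2 + 2*c) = (c - 4)*(c + 2)*(c)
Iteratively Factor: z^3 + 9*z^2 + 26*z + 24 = (z + 2)*(z^2 + 7*z + 12) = (z + 2)*(z + 3)*(z + 4)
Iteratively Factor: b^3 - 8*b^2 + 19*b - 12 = (b - 1)*(b^2 - 7*b + 12) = (b - 4)*(b - 1)*(b - 3)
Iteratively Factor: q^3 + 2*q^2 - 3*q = (q + 3)*(q^2 - q) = (q - 1)*(q + 3)*(q)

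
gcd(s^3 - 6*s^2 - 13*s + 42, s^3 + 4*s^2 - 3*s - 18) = s^2 + s - 6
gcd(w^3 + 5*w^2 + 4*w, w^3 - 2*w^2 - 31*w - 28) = w^2 + 5*w + 4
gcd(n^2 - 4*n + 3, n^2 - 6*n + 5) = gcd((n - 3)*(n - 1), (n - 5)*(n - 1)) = n - 1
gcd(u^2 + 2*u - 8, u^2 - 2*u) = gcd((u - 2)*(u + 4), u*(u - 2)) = u - 2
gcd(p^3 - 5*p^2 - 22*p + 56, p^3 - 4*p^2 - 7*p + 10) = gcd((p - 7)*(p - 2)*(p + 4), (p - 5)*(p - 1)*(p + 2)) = 1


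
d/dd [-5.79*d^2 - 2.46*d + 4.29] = -11.58*d - 2.46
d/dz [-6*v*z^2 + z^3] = 3*z*(-4*v + z)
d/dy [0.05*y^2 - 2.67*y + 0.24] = 0.1*y - 2.67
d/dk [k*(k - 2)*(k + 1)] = 3*k^2 - 2*k - 2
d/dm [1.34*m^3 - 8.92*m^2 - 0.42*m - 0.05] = 4.02*m^2 - 17.84*m - 0.42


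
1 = 1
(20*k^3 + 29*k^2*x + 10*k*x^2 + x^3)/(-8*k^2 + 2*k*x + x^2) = (5*k^2 + 6*k*x + x^2)/(-2*k + x)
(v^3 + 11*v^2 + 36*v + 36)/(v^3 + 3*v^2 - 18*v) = (v^2 + 5*v + 6)/(v*(v - 3))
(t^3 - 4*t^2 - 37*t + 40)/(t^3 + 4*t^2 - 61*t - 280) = (t - 1)/(t + 7)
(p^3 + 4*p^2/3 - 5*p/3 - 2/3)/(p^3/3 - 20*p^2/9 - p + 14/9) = 3*(3*p^3 + 4*p^2 - 5*p - 2)/(3*p^3 - 20*p^2 - 9*p + 14)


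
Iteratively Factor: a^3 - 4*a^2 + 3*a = (a)*(a^2 - 4*a + 3) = a*(a - 1)*(a - 3)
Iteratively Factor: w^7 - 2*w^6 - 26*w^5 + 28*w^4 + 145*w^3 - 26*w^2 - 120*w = (w - 5)*(w^6 + 3*w^5 - 11*w^4 - 27*w^3 + 10*w^2 + 24*w) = (w - 5)*(w - 3)*(w^5 + 6*w^4 + 7*w^3 - 6*w^2 - 8*w) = (w - 5)*(w - 3)*(w + 1)*(w^4 + 5*w^3 + 2*w^2 - 8*w) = w*(w - 5)*(w - 3)*(w + 1)*(w^3 + 5*w^2 + 2*w - 8) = w*(w - 5)*(w - 3)*(w + 1)*(w + 2)*(w^2 + 3*w - 4) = w*(w - 5)*(w - 3)*(w + 1)*(w + 2)*(w + 4)*(w - 1)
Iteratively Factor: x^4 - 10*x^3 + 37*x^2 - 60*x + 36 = (x - 2)*(x^3 - 8*x^2 + 21*x - 18) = (x - 3)*(x - 2)*(x^2 - 5*x + 6) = (x - 3)^2*(x - 2)*(x - 2)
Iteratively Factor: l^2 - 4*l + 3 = (l - 3)*(l - 1)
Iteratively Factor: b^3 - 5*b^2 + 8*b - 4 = (b - 1)*(b^2 - 4*b + 4) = (b - 2)*(b - 1)*(b - 2)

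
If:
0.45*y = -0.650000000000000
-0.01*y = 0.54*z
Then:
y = -1.44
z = 0.03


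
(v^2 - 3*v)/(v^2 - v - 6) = v/(v + 2)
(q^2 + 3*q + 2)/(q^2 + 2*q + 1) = (q + 2)/(q + 1)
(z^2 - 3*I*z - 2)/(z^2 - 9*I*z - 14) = (z - I)/(z - 7*I)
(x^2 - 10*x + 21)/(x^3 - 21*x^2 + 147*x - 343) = (x - 3)/(x^2 - 14*x + 49)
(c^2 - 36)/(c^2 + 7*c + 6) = (c - 6)/(c + 1)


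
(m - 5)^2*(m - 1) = m^3 - 11*m^2 + 35*m - 25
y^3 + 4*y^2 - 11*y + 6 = (y - 1)^2*(y + 6)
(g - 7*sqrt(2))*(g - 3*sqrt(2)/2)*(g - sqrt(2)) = g^3 - 19*sqrt(2)*g^2/2 + 38*g - 21*sqrt(2)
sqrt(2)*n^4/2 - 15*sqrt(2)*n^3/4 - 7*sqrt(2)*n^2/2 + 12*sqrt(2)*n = n*(n - 8)*(n - 3/2)*(sqrt(2)*n/2 + sqrt(2))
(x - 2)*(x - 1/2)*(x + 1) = x^3 - 3*x^2/2 - 3*x/2 + 1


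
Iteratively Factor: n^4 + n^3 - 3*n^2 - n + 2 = (n + 1)*(n^3 - 3*n + 2) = (n + 1)*(n + 2)*(n^2 - 2*n + 1) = (n - 1)*(n + 1)*(n + 2)*(n - 1)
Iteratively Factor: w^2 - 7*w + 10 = (w - 2)*(w - 5)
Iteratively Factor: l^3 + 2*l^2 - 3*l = (l + 3)*(l^2 - l) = (l - 1)*(l + 3)*(l)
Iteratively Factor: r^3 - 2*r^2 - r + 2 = (r - 2)*(r^2 - 1) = (r - 2)*(r + 1)*(r - 1)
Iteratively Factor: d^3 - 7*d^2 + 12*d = (d)*(d^2 - 7*d + 12) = d*(d - 4)*(d - 3)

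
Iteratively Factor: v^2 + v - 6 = (v - 2)*(v + 3)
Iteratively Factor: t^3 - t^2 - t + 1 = (t + 1)*(t^2 - 2*t + 1) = (t - 1)*(t + 1)*(t - 1)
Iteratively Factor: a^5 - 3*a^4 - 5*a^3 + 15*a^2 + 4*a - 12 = (a + 2)*(a^4 - 5*a^3 + 5*a^2 + 5*a - 6) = (a - 2)*(a + 2)*(a^3 - 3*a^2 - a + 3) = (a - 2)*(a - 1)*(a + 2)*(a^2 - 2*a - 3) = (a - 2)*(a - 1)*(a + 1)*(a + 2)*(a - 3)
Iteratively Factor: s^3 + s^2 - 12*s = (s)*(s^2 + s - 12) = s*(s + 4)*(s - 3)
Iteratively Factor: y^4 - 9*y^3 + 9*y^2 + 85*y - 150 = (y - 5)*(y^3 - 4*y^2 - 11*y + 30) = (y - 5)^2*(y^2 + y - 6) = (y - 5)^2*(y + 3)*(y - 2)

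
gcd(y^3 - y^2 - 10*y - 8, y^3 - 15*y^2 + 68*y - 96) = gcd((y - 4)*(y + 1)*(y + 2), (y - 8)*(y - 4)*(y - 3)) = y - 4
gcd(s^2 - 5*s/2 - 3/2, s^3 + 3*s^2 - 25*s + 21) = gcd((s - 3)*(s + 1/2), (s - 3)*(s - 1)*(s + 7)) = s - 3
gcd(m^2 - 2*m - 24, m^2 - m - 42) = 1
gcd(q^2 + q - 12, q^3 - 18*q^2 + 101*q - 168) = q - 3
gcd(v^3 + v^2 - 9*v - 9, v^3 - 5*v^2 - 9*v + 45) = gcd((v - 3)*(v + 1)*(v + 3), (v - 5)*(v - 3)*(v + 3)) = v^2 - 9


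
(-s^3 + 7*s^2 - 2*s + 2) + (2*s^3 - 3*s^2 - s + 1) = s^3 + 4*s^2 - 3*s + 3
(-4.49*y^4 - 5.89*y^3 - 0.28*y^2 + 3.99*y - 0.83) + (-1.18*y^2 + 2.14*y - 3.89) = -4.49*y^4 - 5.89*y^3 - 1.46*y^2 + 6.13*y - 4.72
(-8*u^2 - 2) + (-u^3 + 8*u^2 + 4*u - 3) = -u^3 + 4*u - 5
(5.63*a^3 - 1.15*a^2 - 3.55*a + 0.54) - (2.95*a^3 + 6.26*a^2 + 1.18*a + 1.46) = 2.68*a^3 - 7.41*a^2 - 4.73*a - 0.92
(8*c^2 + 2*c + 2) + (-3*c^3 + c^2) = -3*c^3 + 9*c^2 + 2*c + 2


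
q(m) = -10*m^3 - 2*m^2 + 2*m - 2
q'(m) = -30*m^2 - 4*m + 2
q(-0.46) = -2.37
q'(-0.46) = -2.51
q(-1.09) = 6.39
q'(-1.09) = -29.28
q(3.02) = -289.64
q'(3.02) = -283.69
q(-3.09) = 267.76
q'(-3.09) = -272.08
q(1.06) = -14.04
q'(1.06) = -35.95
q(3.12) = -318.94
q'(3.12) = -302.51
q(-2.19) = 89.06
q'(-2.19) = -133.12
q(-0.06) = -2.13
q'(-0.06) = 2.13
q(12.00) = -17546.00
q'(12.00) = -4366.00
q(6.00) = -2222.00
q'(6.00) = -1102.00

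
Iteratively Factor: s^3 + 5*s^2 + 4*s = (s + 1)*(s^2 + 4*s) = (s + 1)*(s + 4)*(s)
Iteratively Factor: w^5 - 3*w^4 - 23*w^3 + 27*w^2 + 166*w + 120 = (w - 4)*(w^4 + w^3 - 19*w^2 - 49*w - 30) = (w - 4)*(w + 2)*(w^3 - w^2 - 17*w - 15) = (w - 5)*(w - 4)*(w + 2)*(w^2 + 4*w + 3) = (w - 5)*(w - 4)*(w + 1)*(w + 2)*(w + 3)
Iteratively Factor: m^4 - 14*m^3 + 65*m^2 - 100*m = (m - 5)*(m^3 - 9*m^2 + 20*m) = (m - 5)*(m - 4)*(m^2 - 5*m) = m*(m - 5)*(m - 4)*(m - 5)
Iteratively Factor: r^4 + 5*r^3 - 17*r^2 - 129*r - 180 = (r + 3)*(r^3 + 2*r^2 - 23*r - 60) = (r + 3)^2*(r^2 - r - 20) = (r + 3)^2*(r + 4)*(r - 5)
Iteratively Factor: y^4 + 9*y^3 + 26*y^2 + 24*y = (y + 3)*(y^3 + 6*y^2 + 8*y) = y*(y + 3)*(y^2 + 6*y + 8) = y*(y + 3)*(y + 4)*(y + 2)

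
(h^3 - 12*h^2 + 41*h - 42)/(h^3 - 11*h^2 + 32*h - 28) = (h - 3)/(h - 2)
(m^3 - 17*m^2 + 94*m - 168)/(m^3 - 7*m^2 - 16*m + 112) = (m - 6)/(m + 4)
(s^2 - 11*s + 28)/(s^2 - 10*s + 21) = (s - 4)/(s - 3)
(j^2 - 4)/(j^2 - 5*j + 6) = (j + 2)/(j - 3)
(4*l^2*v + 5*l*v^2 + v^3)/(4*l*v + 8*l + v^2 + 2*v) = v*(l + v)/(v + 2)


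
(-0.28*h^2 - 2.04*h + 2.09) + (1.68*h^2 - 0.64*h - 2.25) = 1.4*h^2 - 2.68*h - 0.16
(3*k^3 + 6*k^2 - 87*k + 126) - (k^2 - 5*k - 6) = 3*k^3 + 5*k^2 - 82*k + 132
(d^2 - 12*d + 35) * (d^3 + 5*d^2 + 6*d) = d^5 - 7*d^4 - 19*d^3 + 103*d^2 + 210*d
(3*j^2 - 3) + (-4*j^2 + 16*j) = -j^2 + 16*j - 3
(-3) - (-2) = -1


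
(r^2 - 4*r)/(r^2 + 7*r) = (r - 4)/(r + 7)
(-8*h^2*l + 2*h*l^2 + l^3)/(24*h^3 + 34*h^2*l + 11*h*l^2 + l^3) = l*(-2*h + l)/(6*h^2 + 7*h*l + l^2)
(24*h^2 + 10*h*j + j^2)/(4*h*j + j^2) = (6*h + j)/j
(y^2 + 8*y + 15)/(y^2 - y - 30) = (y + 3)/(y - 6)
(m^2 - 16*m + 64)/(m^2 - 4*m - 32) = (m - 8)/(m + 4)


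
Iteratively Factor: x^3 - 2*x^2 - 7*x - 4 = (x - 4)*(x^2 + 2*x + 1) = (x - 4)*(x + 1)*(x + 1)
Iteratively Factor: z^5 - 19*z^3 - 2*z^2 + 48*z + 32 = (z - 2)*(z^4 + 2*z^3 - 15*z^2 - 32*z - 16) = (z - 2)*(z + 1)*(z^3 + z^2 - 16*z - 16) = (z - 4)*(z - 2)*(z + 1)*(z^2 + 5*z + 4) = (z - 4)*(z - 2)*(z + 1)*(z + 4)*(z + 1)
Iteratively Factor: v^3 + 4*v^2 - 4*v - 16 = (v + 2)*(v^2 + 2*v - 8) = (v - 2)*(v + 2)*(v + 4)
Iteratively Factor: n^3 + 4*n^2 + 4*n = (n + 2)*(n^2 + 2*n) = n*(n + 2)*(n + 2)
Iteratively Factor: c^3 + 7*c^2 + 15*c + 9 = (c + 3)*(c^2 + 4*c + 3) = (c + 1)*(c + 3)*(c + 3)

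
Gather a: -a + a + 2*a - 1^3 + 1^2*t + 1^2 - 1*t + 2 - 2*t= 2*a - 2*t + 2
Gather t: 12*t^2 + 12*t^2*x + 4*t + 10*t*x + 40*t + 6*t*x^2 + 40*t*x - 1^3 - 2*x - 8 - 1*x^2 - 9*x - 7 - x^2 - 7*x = t^2*(12*x + 12) + t*(6*x^2 + 50*x + 44) - 2*x^2 - 18*x - 16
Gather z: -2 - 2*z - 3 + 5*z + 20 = 3*z + 15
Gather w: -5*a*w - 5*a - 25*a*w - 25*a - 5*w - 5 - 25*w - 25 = -30*a + w*(-30*a - 30) - 30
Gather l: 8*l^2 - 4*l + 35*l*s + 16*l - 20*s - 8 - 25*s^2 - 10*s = 8*l^2 + l*(35*s + 12) - 25*s^2 - 30*s - 8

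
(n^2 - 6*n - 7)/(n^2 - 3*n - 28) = (n + 1)/(n + 4)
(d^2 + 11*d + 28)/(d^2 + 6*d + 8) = (d + 7)/(d + 2)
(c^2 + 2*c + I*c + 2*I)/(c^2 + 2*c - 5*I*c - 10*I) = (c + I)/(c - 5*I)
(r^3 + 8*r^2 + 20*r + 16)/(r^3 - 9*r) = (r^3 + 8*r^2 + 20*r + 16)/(r*(r^2 - 9))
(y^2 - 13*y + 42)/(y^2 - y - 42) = (y - 6)/(y + 6)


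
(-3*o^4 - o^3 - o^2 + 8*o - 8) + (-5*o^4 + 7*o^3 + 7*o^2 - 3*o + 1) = -8*o^4 + 6*o^3 + 6*o^2 + 5*o - 7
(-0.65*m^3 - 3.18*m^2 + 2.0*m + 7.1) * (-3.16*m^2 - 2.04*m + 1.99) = 2.054*m^5 + 11.3748*m^4 - 1.1263*m^3 - 32.8442*m^2 - 10.504*m + 14.129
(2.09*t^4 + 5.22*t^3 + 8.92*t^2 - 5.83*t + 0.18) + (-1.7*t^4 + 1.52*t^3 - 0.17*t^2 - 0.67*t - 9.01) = 0.39*t^4 + 6.74*t^3 + 8.75*t^2 - 6.5*t - 8.83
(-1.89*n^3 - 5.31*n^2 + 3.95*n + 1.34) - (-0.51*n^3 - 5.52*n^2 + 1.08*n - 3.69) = -1.38*n^3 + 0.21*n^2 + 2.87*n + 5.03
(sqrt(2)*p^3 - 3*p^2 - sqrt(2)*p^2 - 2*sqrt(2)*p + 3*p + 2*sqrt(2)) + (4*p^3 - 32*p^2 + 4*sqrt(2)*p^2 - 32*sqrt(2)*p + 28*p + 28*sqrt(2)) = sqrt(2)*p^3 + 4*p^3 - 35*p^2 + 3*sqrt(2)*p^2 - 34*sqrt(2)*p + 31*p + 30*sqrt(2)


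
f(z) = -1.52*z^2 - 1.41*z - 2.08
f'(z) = -3.04*z - 1.41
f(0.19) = -2.40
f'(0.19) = -1.99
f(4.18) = -34.53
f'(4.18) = -14.12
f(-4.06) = -21.41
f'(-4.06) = 10.93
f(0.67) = -3.71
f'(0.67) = -3.45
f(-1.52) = -3.45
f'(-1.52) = 3.21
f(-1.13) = -2.43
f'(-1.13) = 2.03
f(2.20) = -12.54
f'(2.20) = -8.10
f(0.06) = -2.17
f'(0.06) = -1.59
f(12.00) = -237.88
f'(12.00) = -37.89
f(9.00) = -137.89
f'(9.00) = -28.77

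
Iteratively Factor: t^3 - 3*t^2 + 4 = (t - 2)*(t^2 - t - 2) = (t - 2)*(t + 1)*(t - 2)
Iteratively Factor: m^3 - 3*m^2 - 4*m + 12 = (m - 3)*(m^2 - 4) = (m - 3)*(m + 2)*(m - 2)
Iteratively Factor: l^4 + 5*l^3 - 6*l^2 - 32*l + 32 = (l + 4)*(l^3 + l^2 - 10*l + 8) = (l - 2)*(l + 4)*(l^2 + 3*l - 4) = (l - 2)*(l + 4)^2*(l - 1)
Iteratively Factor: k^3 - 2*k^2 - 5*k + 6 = (k - 1)*(k^2 - k - 6) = (k - 1)*(k + 2)*(k - 3)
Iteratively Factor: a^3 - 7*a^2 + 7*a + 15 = (a + 1)*(a^2 - 8*a + 15) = (a - 3)*(a + 1)*(a - 5)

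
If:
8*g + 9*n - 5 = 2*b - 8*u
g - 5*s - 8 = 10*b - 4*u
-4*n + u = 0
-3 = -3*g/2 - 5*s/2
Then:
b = -u/8 - 23/18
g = 11/36 - 21*u/16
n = u/4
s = 63*u/80 + 61/60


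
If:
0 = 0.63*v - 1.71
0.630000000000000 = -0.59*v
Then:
No Solution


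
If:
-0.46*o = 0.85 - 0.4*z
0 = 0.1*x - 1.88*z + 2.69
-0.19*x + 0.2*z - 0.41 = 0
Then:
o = -0.64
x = -0.69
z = 1.39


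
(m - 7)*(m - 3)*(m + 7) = m^3 - 3*m^2 - 49*m + 147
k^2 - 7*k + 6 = (k - 6)*(k - 1)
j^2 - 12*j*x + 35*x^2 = (j - 7*x)*(j - 5*x)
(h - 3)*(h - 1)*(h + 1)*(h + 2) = h^4 - h^3 - 7*h^2 + h + 6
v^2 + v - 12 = (v - 3)*(v + 4)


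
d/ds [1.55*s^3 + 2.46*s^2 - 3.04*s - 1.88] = 4.65*s^2 + 4.92*s - 3.04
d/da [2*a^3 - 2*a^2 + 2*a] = 6*a^2 - 4*a + 2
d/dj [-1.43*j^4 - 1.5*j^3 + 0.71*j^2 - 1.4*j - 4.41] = -5.72*j^3 - 4.5*j^2 + 1.42*j - 1.4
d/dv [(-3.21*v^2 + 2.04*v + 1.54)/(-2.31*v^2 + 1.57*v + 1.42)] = (-0.327299999999999*v^2 - 2.0016*v + 0.479)/(5.3361*v^4 - 7.2534*v^3 - 4.0955*v^2 + 4.4588*v + 2.0164)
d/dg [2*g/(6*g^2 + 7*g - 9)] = 6*(-2*g^2 - 3)/(36*g^4 + 84*g^3 - 59*g^2 - 126*g + 81)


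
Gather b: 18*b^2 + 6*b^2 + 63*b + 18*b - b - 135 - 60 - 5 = 24*b^2 + 80*b - 200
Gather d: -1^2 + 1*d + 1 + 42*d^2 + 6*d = 42*d^2 + 7*d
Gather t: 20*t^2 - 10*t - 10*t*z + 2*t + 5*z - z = 20*t^2 + t*(-10*z - 8) + 4*z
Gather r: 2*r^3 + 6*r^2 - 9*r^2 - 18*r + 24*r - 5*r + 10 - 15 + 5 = 2*r^3 - 3*r^2 + r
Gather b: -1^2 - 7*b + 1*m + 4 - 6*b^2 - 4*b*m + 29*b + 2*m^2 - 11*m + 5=-6*b^2 + b*(22 - 4*m) + 2*m^2 - 10*m + 8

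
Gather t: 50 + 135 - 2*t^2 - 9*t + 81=-2*t^2 - 9*t + 266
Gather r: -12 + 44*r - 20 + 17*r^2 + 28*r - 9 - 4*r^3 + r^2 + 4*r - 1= -4*r^3 + 18*r^2 + 76*r - 42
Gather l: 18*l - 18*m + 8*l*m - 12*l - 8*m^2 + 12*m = l*(8*m + 6) - 8*m^2 - 6*m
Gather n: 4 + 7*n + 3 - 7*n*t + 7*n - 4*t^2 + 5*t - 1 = n*(14 - 7*t) - 4*t^2 + 5*t + 6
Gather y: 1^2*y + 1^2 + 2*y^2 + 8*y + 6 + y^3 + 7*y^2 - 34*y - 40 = y^3 + 9*y^2 - 25*y - 33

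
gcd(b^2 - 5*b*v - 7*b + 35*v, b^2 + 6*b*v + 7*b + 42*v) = 1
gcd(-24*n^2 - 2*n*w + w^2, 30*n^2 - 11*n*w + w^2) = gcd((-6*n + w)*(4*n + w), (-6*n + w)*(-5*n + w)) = -6*n + w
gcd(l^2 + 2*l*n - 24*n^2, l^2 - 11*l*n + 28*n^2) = l - 4*n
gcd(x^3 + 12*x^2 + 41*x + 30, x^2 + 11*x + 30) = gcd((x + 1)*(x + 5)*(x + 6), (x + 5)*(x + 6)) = x^2 + 11*x + 30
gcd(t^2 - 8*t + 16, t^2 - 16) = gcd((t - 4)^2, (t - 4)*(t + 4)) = t - 4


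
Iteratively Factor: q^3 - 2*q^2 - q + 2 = (q - 1)*(q^2 - q - 2) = (q - 1)*(q + 1)*(q - 2)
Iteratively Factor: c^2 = (c)*(c)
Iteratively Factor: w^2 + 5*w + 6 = (w + 2)*(w + 3)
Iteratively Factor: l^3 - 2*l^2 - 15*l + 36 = (l + 4)*(l^2 - 6*l + 9) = (l - 3)*(l + 4)*(l - 3)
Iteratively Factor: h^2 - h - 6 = (h - 3)*(h + 2)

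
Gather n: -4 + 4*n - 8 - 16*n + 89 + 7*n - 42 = 35 - 5*n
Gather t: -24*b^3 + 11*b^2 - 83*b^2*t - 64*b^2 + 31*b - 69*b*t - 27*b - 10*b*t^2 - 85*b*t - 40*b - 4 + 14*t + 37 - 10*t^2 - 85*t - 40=-24*b^3 - 53*b^2 - 36*b + t^2*(-10*b - 10) + t*(-83*b^2 - 154*b - 71) - 7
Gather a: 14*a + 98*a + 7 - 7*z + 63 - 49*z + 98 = 112*a - 56*z + 168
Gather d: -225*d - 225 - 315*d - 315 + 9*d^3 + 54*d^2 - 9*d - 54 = 9*d^3 + 54*d^2 - 549*d - 594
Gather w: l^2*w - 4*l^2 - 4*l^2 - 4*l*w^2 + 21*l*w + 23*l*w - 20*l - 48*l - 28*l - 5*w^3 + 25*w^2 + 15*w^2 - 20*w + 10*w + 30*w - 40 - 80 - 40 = -8*l^2 - 96*l - 5*w^3 + w^2*(40 - 4*l) + w*(l^2 + 44*l + 20) - 160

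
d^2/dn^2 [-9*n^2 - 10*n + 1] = -18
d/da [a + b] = 1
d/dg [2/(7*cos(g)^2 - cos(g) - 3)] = 2*(14*cos(g) - 1)*sin(g)/(-7*cos(g)^2 + cos(g) + 3)^2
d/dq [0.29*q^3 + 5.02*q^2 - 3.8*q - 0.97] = 0.87*q^2 + 10.04*q - 3.8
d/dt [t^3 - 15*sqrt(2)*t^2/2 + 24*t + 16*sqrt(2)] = 3*t^2 - 15*sqrt(2)*t + 24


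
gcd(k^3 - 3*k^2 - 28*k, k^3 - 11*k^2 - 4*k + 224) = k^2 - 3*k - 28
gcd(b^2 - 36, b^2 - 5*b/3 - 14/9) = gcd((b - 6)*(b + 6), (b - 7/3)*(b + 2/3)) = 1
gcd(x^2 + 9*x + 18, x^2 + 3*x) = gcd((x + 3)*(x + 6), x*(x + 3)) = x + 3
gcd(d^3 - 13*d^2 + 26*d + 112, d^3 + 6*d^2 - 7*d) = 1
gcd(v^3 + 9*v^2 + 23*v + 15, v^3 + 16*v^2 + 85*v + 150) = v + 5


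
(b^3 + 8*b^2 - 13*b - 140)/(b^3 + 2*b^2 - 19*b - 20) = (b + 7)/(b + 1)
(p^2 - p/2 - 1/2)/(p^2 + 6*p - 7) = (p + 1/2)/(p + 7)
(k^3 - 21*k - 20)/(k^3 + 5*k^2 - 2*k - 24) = (k^2 - 4*k - 5)/(k^2 + k - 6)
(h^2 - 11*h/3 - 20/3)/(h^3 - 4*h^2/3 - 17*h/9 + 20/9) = 3*(h - 5)/(3*h^2 - 8*h + 5)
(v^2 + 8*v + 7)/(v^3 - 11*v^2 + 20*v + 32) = (v + 7)/(v^2 - 12*v + 32)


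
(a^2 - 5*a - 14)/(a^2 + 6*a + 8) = (a - 7)/(a + 4)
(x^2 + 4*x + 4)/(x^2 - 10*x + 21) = (x^2 + 4*x + 4)/(x^2 - 10*x + 21)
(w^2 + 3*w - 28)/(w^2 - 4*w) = (w + 7)/w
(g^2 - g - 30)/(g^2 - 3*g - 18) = (g + 5)/(g + 3)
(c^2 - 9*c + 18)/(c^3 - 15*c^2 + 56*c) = (c^2 - 9*c + 18)/(c*(c^2 - 15*c + 56))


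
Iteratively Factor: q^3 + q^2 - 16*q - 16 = (q - 4)*(q^2 + 5*q + 4) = (q - 4)*(q + 1)*(q + 4)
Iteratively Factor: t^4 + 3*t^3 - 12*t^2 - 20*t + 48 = (t - 2)*(t^3 + 5*t^2 - 2*t - 24) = (t - 2)*(t + 4)*(t^2 + t - 6) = (t - 2)^2*(t + 4)*(t + 3)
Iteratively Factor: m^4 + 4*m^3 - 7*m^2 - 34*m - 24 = (m - 3)*(m^3 + 7*m^2 + 14*m + 8) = (m - 3)*(m + 1)*(m^2 + 6*m + 8) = (m - 3)*(m + 1)*(m + 4)*(m + 2)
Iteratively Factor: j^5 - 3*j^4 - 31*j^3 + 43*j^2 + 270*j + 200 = (j - 5)*(j^4 + 2*j^3 - 21*j^2 - 62*j - 40) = (j - 5)*(j + 1)*(j^3 + j^2 - 22*j - 40) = (j - 5)^2*(j + 1)*(j^2 + 6*j + 8) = (j - 5)^2*(j + 1)*(j + 4)*(j + 2)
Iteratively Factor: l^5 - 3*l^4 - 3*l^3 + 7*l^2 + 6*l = (l - 2)*(l^4 - l^3 - 5*l^2 - 3*l) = (l - 2)*(l + 1)*(l^3 - 2*l^2 - 3*l) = l*(l - 2)*(l + 1)*(l^2 - 2*l - 3) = l*(l - 3)*(l - 2)*(l + 1)*(l + 1)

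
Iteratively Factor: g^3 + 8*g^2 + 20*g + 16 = (g + 2)*(g^2 + 6*g + 8) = (g + 2)*(g + 4)*(g + 2)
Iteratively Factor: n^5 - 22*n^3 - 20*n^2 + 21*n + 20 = (n + 1)*(n^4 - n^3 - 21*n^2 + n + 20) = (n - 1)*(n + 1)*(n^3 - 21*n - 20) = (n - 5)*(n - 1)*(n + 1)*(n^2 + 5*n + 4) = (n - 5)*(n - 1)*(n + 1)*(n + 4)*(n + 1)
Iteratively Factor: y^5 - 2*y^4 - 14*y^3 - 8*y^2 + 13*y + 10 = (y + 1)*(y^4 - 3*y^3 - 11*y^2 + 3*y + 10) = (y - 5)*(y + 1)*(y^3 + 2*y^2 - y - 2) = (y - 5)*(y + 1)^2*(y^2 + y - 2) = (y - 5)*(y + 1)^2*(y + 2)*(y - 1)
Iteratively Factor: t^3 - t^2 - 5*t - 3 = (t + 1)*(t^2 - 2*t - 3) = (t + 1)^2*(t - 3)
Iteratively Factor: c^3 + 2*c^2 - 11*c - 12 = (c + 4)*(c^2 - 2*c - 3) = (c - 3)*(c + 4)*(c + 1)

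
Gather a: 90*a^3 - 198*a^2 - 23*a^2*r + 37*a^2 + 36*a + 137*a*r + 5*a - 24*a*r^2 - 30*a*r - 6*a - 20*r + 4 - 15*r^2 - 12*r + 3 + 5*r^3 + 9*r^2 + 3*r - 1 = 90*a^3 + a^2*(-23*r - 161) + a*(-24*r^2 + 107*r + 35) + 5*r^3 - 6*r^2 - 29*r + 6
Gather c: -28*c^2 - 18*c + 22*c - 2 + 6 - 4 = -28*c^2 + 4*c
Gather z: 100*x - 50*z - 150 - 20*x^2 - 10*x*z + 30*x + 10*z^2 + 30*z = -20*x^2 + 130*x + 10*z^2 + z*(-10*x - 20) - 150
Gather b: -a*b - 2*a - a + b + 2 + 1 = -3*a + b*(1 - a) + 3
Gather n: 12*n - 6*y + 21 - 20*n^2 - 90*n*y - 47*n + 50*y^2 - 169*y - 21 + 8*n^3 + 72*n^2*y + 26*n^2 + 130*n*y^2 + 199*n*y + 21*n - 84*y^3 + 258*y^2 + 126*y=8*n^3 + n^2*(72*y + 6) + n*(130*y^2 + 109*y - 14) - 84*y^3 + 308*y^2 - 49*y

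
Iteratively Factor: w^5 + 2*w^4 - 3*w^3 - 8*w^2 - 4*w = (w + 1)*(w^4 + w^3 - 4*w^2 - 4*w) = w*(w + 1)*(w^3 + w^2 - 4*w - 4) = w*(w + 1)*(w + 2)*(w^2 - w - 2) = w*(w - 2)*(w + 1)*(w + 2)*(w + 1)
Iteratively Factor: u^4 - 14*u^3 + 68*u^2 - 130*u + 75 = (u - 5)*(u^3 - 9*u^2 + 23*u - 15) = (u - 5)*(u - 1)*(u^2 - 8*u + 15) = (u - 5)*(u - 3)*(u - 1)*(u - 5)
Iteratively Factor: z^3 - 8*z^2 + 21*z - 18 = (z - 3)*(z^2 - 5*z + 6) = (z - 3)*(z - 2)*(z - 3)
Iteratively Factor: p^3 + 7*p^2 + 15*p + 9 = (p + 1)*(p^2 + 6*p + 9) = (p + 1)*(p + 3)*(p + 3)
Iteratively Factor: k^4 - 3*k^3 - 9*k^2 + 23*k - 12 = (k - 4)*(k^3 + k^2 - 5*k + 3) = (k - 4)*(k + 3)*(k^2 - 2*k + 1) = (k - 4)*(k - 1)*(k + 3)*(k - 1)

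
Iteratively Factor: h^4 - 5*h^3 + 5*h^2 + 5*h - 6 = (h - 3)*(h^3 - 2*h^2 - h + 2) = (h - 3)*(h - 2)*(h^2 - 1) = (h - 3)*(h - 2)*(h + 1)*(h - 1)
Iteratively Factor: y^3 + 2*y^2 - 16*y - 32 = (y + 2)*(y^2 - 16) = (y - 4)*(y + 2)*(y + 4)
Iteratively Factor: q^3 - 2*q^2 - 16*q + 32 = (q + 4)*(q^2 - 6*q + 8) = (q - 2)*(q + 4)*(q - 4)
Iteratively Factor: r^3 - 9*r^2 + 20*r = (r)*(r^2 - 9*r + 20) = r*(r - 5)*(r - 4)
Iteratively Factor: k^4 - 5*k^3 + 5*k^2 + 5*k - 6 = (k - 2)*(k^3 - 3*k^2 - k + 3) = (k - 2)*(k - 1)*(k^2 - 2*k - 3) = (k - 3)*(k - 2)*(k - 1)*(k + 1)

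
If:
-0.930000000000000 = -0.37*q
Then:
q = 2.51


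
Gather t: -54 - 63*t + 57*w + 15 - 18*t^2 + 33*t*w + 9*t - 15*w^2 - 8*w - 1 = -18*t^2 + t*(33*w - 54) - 15*w^2 + 49*w - 40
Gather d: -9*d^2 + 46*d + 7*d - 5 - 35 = -9*d^2 + 53*d - 40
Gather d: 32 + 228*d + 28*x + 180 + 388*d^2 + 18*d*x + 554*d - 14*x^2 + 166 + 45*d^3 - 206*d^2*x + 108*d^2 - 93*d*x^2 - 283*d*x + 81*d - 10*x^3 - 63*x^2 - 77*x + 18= 45*d^3 + d^2*(496 - 206*x) + d*(-93*x^2 - 265*x + 863) - 10*x^3 - 77*x^2 - 49*x + 396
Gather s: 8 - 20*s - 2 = 6 - 20*s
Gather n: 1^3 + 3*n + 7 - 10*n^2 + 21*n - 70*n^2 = -80*n^2 + 24*n + 8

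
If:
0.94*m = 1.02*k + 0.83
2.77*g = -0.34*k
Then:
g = 0.0998796630565584 - 0.113116726835138*m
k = 0.92156862745098*m - 0.813725490196078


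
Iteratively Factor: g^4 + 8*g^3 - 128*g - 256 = (g + 4)*(g^3 + 4*g^2 - 16*g - 64) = (g + 4)^2*(g^2 - 16) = (g + 4)^3*(g - 4)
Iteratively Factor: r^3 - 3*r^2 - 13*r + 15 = (r + 3)*(r^2 - 6*r + 5) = (r - 5)*(r + 3)*(r - 1)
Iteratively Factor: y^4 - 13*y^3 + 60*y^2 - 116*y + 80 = (y - 4)*(y^3 - 9*y^2 + 24*y - 20) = (y - 4)*(y - 2)*(y^2 - 7*y + 10) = (y - 5)*(y - 4)*(y - 2)*(y - 2)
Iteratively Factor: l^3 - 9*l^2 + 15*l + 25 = (l - 5)*(l^2 - 4*l - 5) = (l - 5)^2*(l + 1)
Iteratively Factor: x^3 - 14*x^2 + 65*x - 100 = (x - 4)*(x^2 - 10*x + 25) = (x - 5)*(x - 4)*(x - 5)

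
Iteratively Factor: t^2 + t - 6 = (t + 3)*(t - 2)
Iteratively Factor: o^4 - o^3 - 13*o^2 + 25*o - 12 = (o - 1)*(o^3 - 13*o + 12) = (o - 1)^2*(o^2 + o - 12) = (o - 1)^2*(o + 4)*(o - 3)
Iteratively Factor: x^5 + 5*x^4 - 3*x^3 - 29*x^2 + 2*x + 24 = (x + 4)*(x^4 + x^3 - 7*x^2 - x + 6) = (x + 3)*(x + 4)*(x^3 - 2*x^2 - x + 2) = (x + 1)*(x + 3)*(x + 4)*(x^2 - 3*x + 2) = (x - 1)*(x + 1)*(x + 3)*(x + 4)*(x - 2)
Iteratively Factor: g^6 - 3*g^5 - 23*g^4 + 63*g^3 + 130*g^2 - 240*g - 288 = (g - 3)*(g^5 - 23*g^3 - 6*g^2 + 112*g + 96) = (g - 3)*(g + 4)*(g^4 - 4*g^3 - 7*g^2 + 22*g + 24) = (g - 4)*(g - 3)*(g + 4)*(g^3 - 7*g - 6) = (g - 4)*(g - 3)^2*(g + 4)*(g^2 + 3*g + 2) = (g - 4)*(g - 3)^2*(g + 1)*(g + 4)*(g + 2)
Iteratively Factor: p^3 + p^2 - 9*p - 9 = (p + 1)*(p^2 - 9) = (p - 3)*(p + 1)*(p + 3)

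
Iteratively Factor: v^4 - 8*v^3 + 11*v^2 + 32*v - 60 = (v - 5)*(v^3 - 3*v^2 - 4*v + 12) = (v - 5)*(v + 2)*(v^2 - 5*v + 6) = (v - 5)*(v - 2)*(v + 2)*(v - 3)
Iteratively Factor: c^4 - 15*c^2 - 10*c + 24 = (c + 3)*(c^3 - 3*c^2 - 6*c + 8) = (c + 2)*(c + 3)*(c^2 - 5*c + 4) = (c - 1)*(c + 2)*(c + 3)*(c - 4)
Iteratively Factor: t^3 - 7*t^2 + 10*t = (t)*(t^2 - 7*t + 10) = t*(t - 2)*(t - 5)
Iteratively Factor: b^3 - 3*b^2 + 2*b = (b - 1)*(b^2 - 2*b) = (b - 2)*(b - 1)*(b)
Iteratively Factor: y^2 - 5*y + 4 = (y - 4)*(y - 1)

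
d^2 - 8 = (d - 2*sqrt(2))*(d + 2*sqrt(2))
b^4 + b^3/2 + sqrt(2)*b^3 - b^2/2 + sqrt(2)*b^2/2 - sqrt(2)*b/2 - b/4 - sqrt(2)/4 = (b + 1/2)*(b - sqrt(2)/2)*(b + sqrt(2)/2)*(b + sqrt(2))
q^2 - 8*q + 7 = (q - 7)*(q - 1)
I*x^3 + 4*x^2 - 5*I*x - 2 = (x - 2*I)*(x - I)*(I*x + 1)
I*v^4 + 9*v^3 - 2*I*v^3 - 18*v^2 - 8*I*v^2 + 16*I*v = v*(v - 2)*(v - 8*I)*(I*v + 1)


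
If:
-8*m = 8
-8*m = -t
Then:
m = -1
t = -8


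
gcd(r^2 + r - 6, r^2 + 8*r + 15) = r + 3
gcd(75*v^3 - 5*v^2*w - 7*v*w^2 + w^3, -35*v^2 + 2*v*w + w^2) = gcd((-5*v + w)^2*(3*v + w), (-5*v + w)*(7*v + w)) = 5*v - w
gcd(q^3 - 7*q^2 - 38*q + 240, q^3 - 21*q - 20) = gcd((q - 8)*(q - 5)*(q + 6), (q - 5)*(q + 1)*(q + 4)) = q - 5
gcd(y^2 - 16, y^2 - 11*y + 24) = 1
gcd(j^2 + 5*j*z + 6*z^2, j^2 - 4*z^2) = j + 2*z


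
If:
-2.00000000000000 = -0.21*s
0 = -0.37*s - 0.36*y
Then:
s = 9.52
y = -9.79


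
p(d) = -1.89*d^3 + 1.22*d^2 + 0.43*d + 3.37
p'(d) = -5.67*d^2 + 2.44*d + 0.43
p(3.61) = -68.10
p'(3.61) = -64.65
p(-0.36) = 3.46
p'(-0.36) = -1.18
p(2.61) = -20.80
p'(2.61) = -31.83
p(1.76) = -2.40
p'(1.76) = -12.84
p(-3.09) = 69.45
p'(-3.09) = -61.25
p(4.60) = -152.80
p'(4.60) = -108.32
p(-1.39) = 10.21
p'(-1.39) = -13.92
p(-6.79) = 648.36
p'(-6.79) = -277.55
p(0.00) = 3.37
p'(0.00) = 0.43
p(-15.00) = 6650.17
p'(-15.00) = -1311.92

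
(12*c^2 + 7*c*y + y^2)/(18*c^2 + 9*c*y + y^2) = (4*c + y)/(6*c + y)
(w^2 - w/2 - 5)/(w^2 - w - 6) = (w - 5/2)/(w - 3)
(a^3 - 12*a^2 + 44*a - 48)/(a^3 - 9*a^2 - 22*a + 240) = (a^2 - 6*a + 8)/(a^2 - 3*a - 40)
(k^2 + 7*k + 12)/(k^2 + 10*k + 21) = (k + 4)/(k + 7)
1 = 1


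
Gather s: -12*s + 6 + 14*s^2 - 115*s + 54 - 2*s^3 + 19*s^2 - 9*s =-2*s^3 + 33*s^2 - 136*s + 60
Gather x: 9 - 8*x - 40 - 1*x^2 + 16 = -x^2 - 8*x - 15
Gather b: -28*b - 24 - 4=-28*b - 28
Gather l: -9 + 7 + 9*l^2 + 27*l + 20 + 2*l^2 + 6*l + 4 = 11*l^2 + 33*l + 22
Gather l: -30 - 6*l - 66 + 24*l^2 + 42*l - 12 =24*l^2 + 36*l - 108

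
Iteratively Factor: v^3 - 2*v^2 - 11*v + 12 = (v + 3)*(v^2 - 5*v + 4) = (v - 4)*(v + 3)*(v - 1)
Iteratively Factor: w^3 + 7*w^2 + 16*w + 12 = (w + 2)*(w^2 + 5*w + 6) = (w + 2)*(w + 3)*(w + 2)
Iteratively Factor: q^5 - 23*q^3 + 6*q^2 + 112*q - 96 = (q - 4)*(q^4 + 4*q^3 - 7*q^2 - 22*q + 24) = (q - 4)*(q - 1)*(q^3 + 5*q^2 - 2*q - 24) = (q - 4)*(q - 2)*(q - 1)*(q^2 + 7*q + 12) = (q - 4)*(q - 2)*(q - 1)*(q + 4)*(q + 3)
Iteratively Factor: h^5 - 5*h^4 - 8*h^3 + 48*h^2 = (h)*(h^4 - 5*h^3 - 8*h^2 + 48*h) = h^2*(h^3 - 5*h^2 - 8*h + 48) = h^2*(h - 4)*(h^2 - h - 12) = h^2*(h - 4)^2*(h + 3)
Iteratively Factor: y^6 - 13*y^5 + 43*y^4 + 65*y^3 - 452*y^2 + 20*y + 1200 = (y - 5)*(y^5 - 8*y^4 + 3*y^3 + 80*y^2 - 52*y - 240) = (y - 5)*(y - 3)*(y^4 - 5*y^3 - 12*y^2 + 44*y + 80) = (y - 5)*(y - 4)*(y - 3)*(y^3 - y^2 - 16*y - 20) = (y - 5)^2*(y - 4)*(y - 3)*(y^2 + 4*y + 4) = (y - 5)^2*(y - 4)*(y - 3)*(y + 2)*(y + 2)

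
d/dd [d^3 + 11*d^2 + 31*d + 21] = 3*d^2 + 22*d + 31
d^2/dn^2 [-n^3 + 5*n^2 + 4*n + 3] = 10 - 6*n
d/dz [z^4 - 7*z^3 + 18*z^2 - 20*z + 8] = 4*z^3 - 21*z^2 + 36*z - 20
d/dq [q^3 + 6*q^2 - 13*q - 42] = 3*q^2 + 12*q - 13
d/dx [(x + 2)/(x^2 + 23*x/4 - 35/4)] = 4*(4*x^2 + 23*x - (x + 2)*(8*x + 23) - 35)/(4*x^2 + 23*x - 35)^2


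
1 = 1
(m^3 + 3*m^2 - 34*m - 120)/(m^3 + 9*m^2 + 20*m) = (m - 6)/m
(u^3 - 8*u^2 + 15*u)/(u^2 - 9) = u*(u - 5)/(u + 3)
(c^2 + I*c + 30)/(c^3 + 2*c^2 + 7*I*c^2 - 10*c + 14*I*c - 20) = (c^2 + I*c + 30)/(c^3 + c^2*(2 + 7*I) + c*(-10 + 14*I) - 20)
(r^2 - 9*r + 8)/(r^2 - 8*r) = (r - 1)/r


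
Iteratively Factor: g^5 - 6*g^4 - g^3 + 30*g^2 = (g - 3)*(g^4 - 3*g^3 - 10*g^2) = (g - 5)*(g - 3)*(g^3 + 2*g^2) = g*(g - 5)*(g - 3)*(g^2 + 2*g) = g*(g - 5)*(g - 3)*(g + 2)*(g)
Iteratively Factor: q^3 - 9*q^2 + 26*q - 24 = (q - 4)*(q^2 - 5*q + 6) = (q - 4)*(q - 3)*(q - 2)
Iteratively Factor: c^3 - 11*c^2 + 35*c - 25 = (c - 5)*(c^2 - 6*c + 5) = (c - 5)^2*(c - 1)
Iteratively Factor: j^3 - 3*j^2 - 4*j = (j + 1)*(j^2 - 4*j) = j*(j + 1)*(j - 4)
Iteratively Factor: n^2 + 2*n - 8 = (n + 4)*(n - 2)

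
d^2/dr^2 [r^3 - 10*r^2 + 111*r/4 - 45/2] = 6*r - 20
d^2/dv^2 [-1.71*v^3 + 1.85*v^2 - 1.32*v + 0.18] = 3.7 - 10.26*v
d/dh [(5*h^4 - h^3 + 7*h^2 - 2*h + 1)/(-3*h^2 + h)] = (-30*h^5 + 18*h^4 - 2*h^3 + h^2 + 6*h - 1)/(h^2*(9*h^2 - 6*h + 1))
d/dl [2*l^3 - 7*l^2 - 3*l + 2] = 6*l^2 - 14*l - 3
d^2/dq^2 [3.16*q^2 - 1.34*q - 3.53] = 6.32000000000000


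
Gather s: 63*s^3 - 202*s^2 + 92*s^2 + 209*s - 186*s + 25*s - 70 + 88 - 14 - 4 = 63*s^3 - 110*s^2 + 48*s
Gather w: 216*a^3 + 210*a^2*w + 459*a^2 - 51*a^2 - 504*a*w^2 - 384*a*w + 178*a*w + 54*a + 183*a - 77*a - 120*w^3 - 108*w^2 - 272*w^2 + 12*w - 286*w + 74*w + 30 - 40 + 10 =216*a^3 + 408*a^2 + 160*a - 120*w^3 + w^2*(-504*a - 380) + w*(210*a^2 - 206*a - 200)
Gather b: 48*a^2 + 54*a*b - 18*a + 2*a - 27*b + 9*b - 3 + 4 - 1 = 48*a^2 - 16*a + b*(54*a - 18)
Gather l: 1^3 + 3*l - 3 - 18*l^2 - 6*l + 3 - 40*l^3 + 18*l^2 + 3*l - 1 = -40*l^3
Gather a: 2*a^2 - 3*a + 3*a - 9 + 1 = 2*a^2 - 8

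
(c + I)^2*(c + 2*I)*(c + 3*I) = c^4 + 7*I*c^3 - 17*c^2 - 17*I*c + 6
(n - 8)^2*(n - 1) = n^3 - 17*n^2 + 80*n - 64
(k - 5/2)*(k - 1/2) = k^2 - 3*k + 5/4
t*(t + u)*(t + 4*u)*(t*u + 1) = t^4*u + 5*t^3*u^2 + t^3 + 4*t^2*u^3 + 5*t^2*u + 4*t*u^2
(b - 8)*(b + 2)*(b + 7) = b^3 + b^2 - 58*b - 112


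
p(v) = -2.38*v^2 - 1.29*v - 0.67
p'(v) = -4.76*v - 1.29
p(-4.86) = -50.62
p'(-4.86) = 21.84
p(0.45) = -1.73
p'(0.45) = -3.43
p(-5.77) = -72.46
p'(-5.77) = 26.18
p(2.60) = -20.11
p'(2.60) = -13.67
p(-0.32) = -0.50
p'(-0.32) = 0.23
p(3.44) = -33.27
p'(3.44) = -17.66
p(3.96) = -43.10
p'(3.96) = -20.14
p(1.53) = -8.22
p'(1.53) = -8.57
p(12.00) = -358.87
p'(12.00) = -58.41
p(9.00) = -205.06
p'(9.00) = -44.13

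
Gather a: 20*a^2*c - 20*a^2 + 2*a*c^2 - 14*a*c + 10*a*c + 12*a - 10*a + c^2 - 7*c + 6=a^2*(20*c - 20) + a*(2*c^2 - 4*c + 2) + c^2 - 7*c + 6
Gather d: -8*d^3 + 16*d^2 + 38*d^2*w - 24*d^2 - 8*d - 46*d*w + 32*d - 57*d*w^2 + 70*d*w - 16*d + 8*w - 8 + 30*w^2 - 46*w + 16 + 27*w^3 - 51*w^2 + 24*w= -8*d^3 + d^2*(38*w - 8) + d*(-57*w^2 + 24*w + 8) + 27*w^3 - 21*w^2 - 14*w + 8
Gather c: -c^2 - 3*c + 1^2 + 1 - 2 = -c^2 - 3*c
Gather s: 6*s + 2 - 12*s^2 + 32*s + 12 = -12*s^2 + 38*s + 14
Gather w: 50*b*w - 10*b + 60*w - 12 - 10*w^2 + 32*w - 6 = -10*b - 10*w^2 + w*(50*b + 92) - 18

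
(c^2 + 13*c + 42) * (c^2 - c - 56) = c^4 + 12*c^3 - 27*c^2 - 770*c - 2352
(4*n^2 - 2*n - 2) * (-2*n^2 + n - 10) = -8*n^4 + 8*n^3 - 38*n^2 + 18*n + 20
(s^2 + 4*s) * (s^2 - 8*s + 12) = s^4 - 4*s^3 - 20*s^2 + 48*s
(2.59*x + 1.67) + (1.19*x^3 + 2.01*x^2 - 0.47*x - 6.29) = 1.19*x^3 + 2.01*x^2 + 2.12*x - 4.62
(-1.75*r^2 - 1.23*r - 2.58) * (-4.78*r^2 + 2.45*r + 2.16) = 8.365*r^4 + 1.5919*r^3 + 5.5389*r^2 - 8.9778*r - 5.5728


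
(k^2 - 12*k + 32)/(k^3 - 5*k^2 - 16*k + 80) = (k - 8)/(k^2 - k - 20)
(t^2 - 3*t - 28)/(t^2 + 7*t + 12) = (t - 7)/(t + 3)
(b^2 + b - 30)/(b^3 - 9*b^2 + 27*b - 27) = (b^2 + b - 30)/(b^3 - 9*b^2 + 27*b - 27)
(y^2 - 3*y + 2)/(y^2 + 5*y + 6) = (y^2 - 3*y + 2)/(y^2 + 5*y + 6)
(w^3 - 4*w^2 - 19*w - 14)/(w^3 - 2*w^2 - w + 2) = (w^2 - 5*w - 14)/(w^2 - 3*w + 2)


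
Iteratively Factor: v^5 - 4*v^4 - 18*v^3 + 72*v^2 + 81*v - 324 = (v - 3)*(v^4 - v^3 - 21*v^2 + 9*v + 108) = (v - 3)^2*(v^3 + 2*v^2 - 15*v - 36) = (v - 4)*(v - 3)^2*(v^2 + 6*v + 9) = (v - 4)*(v - 3)^2*(v + 3)*(v + 3)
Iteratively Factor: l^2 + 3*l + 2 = (l + 1)*(l + 2)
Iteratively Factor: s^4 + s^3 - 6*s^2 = (s + 3)*(s^3 - 2*s^2) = (s - 2)*(s + 3)*(s^2) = s*(s - 2)*(s + 3)*(s)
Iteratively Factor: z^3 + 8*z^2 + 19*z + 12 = (z + 4)*(z^2 + 4*z + 3) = (z + 1)*(z + 4)*(z + 3)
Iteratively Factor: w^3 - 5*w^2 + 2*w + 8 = (w + 1)*(w^2 - 6*w + 8) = (w - 4)*(w + 1)*(w - 2)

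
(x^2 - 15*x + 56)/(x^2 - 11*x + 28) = (x - 8)/(x - 4)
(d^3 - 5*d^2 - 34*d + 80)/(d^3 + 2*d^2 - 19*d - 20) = (d^2 - 10*d + 16)/(d^2 - 3*d - 4)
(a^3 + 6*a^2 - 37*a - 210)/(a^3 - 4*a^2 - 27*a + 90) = (a + 7)/(a - 3)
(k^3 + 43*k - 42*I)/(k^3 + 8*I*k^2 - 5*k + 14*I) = (k - 6*I)/(k + 2*I)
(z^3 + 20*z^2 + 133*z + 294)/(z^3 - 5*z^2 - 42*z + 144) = (z^2 + 14*z + 49)/(z^2 - 11*z + 24)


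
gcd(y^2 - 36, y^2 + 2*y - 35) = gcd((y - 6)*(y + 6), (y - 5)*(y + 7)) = 1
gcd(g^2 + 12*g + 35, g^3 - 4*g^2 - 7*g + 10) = 1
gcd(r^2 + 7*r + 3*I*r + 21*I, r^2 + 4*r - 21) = r + 7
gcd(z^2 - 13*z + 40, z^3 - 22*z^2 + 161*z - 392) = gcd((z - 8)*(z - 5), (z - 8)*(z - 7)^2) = z - 8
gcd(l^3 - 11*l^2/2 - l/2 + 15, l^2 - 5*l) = l - 5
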